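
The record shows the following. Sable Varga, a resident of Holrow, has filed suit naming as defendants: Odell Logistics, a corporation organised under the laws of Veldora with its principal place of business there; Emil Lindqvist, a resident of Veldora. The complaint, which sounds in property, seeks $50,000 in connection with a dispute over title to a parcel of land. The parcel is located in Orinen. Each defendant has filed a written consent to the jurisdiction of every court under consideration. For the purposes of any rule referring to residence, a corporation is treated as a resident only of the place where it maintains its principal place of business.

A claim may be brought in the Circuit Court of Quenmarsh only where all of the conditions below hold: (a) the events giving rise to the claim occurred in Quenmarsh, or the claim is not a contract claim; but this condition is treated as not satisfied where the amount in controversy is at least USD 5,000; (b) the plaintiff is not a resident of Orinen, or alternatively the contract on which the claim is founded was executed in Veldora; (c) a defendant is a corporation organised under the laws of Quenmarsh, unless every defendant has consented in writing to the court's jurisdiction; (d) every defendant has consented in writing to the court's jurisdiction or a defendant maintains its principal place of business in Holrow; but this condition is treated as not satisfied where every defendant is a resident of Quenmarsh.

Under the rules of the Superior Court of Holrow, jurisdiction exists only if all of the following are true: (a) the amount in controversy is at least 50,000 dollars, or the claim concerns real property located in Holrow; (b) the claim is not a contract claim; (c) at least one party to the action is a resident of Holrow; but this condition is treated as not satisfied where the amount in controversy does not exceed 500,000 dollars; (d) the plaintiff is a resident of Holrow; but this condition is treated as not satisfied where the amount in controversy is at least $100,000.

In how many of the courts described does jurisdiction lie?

0

The Circuit Court of Quenmarsh:
  (a) The claim is a property claim, not a contract claim, so one alternative holds. However, the amount in controversy is 50,000 dollars, which meets the $5,000 floor, which falls within the stated exception and so defeats the condition. Not satisfied.
  (b) The plaintiff resides in Holrow, which is not Orinen — that alternative is enough. Met.
  (c) The corporate defendant(s) are organised in Veldora, not Quenmarsh. The proviso rescues it, though: every defendant has filed written consent. Satisfied.
  (d) Every defendant has filed written consent — that alternative is enough. The carve-out does not apply: the defendants reside as follows — Odell Logistics in Veldora, Emil Lindqvist in Veldora — not all in Quenmarsh. Condition met.
  → At least one condition fails; no jurisdiction.
The Superior Court of Holrow:
  (a) The amount in controversy is 50,000 dollars, which meets the 50,000 dollars floor, which satisfies one of the alternatives. Met.
  (b) The claim is a property claim, not a contract claim. Satisfied.
  (c) Sable Varga resides in Holrow. However, the amount in controversy is $50,000, within the $500,000 ceiling, which falls within the stated exception and so defeats the condition. Not met.
  (d) The plaintiff resides in Holrow. And the carve-out is inapplicable — the amount in controversy is $50,000, below the 100,000 dollars floor. Condition met.
  → At least one condition fails; no jurisdiction.
No court satisfies all of its conditions.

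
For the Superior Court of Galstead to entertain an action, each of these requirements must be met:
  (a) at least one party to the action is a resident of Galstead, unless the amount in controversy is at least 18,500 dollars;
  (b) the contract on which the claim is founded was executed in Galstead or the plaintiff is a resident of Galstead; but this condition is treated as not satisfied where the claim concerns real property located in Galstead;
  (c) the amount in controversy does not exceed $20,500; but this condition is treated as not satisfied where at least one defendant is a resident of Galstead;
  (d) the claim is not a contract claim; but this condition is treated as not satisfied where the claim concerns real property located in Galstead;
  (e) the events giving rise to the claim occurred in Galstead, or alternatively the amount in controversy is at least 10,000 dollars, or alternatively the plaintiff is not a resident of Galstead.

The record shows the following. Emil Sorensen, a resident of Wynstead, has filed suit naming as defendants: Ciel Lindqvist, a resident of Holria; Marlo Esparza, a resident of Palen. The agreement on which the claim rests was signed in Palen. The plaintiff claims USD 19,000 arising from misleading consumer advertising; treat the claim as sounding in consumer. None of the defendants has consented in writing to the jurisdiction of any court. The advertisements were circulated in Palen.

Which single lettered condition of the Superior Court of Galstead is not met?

The Superior Court of Galstead:
  (a) No party resides in Galstead. But the amount in controversy is 19,000 dollars, which meets the $18,500 floor, and the 'unless' clause therefore excuses the requirement. Condition met.
  (b) The contract was executed in Palen, not Galstead; the plaintiff resides in Wynstead, not Galstead — every alternative fails. Condition not met.
  (c) The amount in controversy is $19,000, within the 20,500 dollars ceiling. The exception is not triggered, since no defendant resides in Galstead (they reside in Holria, Palen). Condition met.
  (d) The claim is a consumer claim, not a contract claim. The carve-out does not apply: the claim does not concern real property. Condition met.
  (e) The amount in controversy is $19,000, which meets the 10,000 dollars floor, so one alternative holds. Condition met.
Only condition (b) fails.

(b)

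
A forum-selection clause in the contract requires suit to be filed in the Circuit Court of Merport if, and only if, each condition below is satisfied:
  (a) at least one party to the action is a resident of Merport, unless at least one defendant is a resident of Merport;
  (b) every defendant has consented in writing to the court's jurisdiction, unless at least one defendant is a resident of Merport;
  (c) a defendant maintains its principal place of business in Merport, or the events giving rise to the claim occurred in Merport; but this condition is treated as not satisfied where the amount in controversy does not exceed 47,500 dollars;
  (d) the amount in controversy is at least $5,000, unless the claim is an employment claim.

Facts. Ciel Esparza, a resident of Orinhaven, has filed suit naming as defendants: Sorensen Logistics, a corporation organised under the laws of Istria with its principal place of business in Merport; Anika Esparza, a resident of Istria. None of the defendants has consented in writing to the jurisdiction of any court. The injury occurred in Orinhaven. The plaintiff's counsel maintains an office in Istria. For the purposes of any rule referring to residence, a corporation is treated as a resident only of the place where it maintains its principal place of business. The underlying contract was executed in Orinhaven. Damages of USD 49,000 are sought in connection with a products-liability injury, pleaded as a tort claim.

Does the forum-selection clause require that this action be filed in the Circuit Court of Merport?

Yes

The Circuit Court of Merport:
  (a) Sorensen Logistics resides in Merport. Condition met.
  (b) No such written consent has been filed. But Sorensen Logistics resides in Merport, and the 'unless' clause therefore excuses the requirement. Met.
  (c) Sorensen Logistics has its principal place of business in Merport, so this disjunct is met. The carve-out does not apply: the amount in controversy is 49,000 dollars, above the $47,500 ceiling. Satisfied.
  (d) The amount in controversy is 49,000 dollars, which meets the 5,000 dollars floor. Condition met.
  → Forum clause is triggered.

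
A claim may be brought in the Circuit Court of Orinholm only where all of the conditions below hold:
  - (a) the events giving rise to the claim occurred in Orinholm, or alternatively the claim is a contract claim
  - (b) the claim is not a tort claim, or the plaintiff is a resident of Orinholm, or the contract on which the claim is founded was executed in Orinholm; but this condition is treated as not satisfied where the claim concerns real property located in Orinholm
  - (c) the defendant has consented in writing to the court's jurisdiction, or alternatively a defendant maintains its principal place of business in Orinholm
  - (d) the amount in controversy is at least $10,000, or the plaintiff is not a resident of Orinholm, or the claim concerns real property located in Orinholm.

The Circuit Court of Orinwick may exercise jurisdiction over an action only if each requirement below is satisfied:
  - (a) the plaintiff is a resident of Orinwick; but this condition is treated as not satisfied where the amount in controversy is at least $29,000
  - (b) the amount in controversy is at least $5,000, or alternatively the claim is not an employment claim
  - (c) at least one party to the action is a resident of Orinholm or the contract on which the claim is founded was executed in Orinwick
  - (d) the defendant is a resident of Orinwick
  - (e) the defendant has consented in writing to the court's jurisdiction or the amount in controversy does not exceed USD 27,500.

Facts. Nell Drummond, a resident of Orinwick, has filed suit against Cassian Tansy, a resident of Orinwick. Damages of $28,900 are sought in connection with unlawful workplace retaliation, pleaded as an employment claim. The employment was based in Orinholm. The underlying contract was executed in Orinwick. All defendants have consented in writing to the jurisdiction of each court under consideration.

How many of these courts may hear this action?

The Circuit Court of Orinholm:
  (a) The operative events occurred in Orinholm, which satisfies one of the alternatives. Condition met.
  (b) The claim is an employment claim, not a tort claim, so this disjunct is met. And the carve-out is inapplicable — the claim does not concern real property. Met.
  (c) Every defendant has filed written consent, which satisfies one of the alternatives. Condition met.
  (d) The amount in controversy is $28,900, which meets the USD 10,000 floor, so this disjunct is met. Met.
  → All conditions met; jurisdiction exists.
The Circuit Court of Orinwick:
  (a) The plaintiff resides in Orinwick. And the carve-out is inapplicable — the amount in controversy is $28,900, below the USD 29,000 floor. Satisfied.
  (b) The amount in controversy is 28,900 dollars, which meets the $5,000 floor, so one alternative holds. Condition met.
  (c) The contract was executed in Orinwick, so this disjunct is met. Satisfied.
  (d) The defendant resides in Orinwick. Condition met.
  (e) Every defendant has filed written consent, so this disjunct is met. Met.
  → All conditions met; jurisdiction exists.
Courts with jurisdiction: the Circuit Court of Orinholm, the Circuit Court of Orinwick — 2 in total.

2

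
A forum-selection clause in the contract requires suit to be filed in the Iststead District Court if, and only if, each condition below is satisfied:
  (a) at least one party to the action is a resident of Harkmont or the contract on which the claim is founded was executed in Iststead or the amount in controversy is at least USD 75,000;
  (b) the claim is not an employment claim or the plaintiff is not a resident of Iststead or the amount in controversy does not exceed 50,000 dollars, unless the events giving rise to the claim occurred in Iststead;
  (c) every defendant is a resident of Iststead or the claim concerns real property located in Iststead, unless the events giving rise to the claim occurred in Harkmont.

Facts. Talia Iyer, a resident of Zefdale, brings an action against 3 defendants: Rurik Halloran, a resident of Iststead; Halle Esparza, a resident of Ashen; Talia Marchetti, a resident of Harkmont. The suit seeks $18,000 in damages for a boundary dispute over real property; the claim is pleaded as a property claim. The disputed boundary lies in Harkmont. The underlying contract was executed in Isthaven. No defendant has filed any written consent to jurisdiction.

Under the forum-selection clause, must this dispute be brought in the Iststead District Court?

The Iststead District Court:
  (a) Talia Marchetti resides in Harkmont, which satisfies one of the alternatives. Met.
  (b) The claim is a property claim, not an employment claim, so one alternative holds. Satisfied.
  (c) The defendants reside as follows — Rurik Halloran in Iststead, Halle Esparza in Ashen, Talia Marchetti in Harkmont — not all in Iststead; the property lies in Harkmont, not Iststead — every alternative fails. However, the operative events occurred in Harkmont, so the 'unless' proviso supplies this condition. Met.
  → The clause applies.

Yes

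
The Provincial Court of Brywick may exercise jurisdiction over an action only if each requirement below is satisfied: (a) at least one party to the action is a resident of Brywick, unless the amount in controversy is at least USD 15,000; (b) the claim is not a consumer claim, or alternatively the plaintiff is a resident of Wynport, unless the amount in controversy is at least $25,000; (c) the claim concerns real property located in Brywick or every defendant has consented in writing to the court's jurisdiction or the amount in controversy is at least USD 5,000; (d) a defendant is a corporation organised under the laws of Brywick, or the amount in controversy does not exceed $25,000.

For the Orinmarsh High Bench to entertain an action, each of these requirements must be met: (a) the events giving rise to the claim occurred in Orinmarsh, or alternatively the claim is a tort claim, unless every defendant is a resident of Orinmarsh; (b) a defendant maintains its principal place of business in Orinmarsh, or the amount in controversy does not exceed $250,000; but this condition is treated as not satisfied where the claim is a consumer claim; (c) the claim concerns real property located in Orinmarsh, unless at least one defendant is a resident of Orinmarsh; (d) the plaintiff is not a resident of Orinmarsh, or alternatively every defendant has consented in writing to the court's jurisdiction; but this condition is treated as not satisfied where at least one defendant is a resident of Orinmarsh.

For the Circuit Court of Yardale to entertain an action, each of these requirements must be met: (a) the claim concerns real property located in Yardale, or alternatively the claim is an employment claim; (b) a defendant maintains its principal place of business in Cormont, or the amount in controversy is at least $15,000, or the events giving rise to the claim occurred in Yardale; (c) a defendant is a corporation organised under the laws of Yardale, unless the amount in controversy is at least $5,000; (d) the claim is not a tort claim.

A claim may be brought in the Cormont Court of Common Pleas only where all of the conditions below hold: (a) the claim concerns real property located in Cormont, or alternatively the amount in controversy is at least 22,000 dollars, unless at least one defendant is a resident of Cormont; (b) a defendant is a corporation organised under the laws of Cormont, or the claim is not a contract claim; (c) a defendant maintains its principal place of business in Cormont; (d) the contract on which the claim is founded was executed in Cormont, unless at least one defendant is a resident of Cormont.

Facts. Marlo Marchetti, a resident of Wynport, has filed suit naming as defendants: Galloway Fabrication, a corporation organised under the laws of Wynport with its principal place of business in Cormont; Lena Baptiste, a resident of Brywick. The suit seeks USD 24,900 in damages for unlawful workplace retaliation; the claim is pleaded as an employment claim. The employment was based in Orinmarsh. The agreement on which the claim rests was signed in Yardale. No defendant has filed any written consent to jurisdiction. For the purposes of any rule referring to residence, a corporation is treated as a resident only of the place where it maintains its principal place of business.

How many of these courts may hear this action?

The Provincial Court of Brywick:
  (a) Lena Baptiste resides in Brywick. Met.
  (b) The claim is an employment claim, not a consumer claim, so this disjunct is met. Condition met.
  (c) The amount in controversy is $24,900, which meets the USD 5,000 floor, which satisfies one of the alternatives. Satisfied.
  (d) The amount in controversy is 24,900 dollars, within the $25,000 ceiling, so one alternative holds. Satisfied.
  → All conditions met; jurisdiction exists.
The Orinmarsh High Bench:
  (a) The operative events occurred in Orinmarsh, so this disjunct is met. Met.
  (b) The amount in controversy is $24,900, within the USD 250,000 ceiling, so this disjunct is met. The exception is not triggered, since the claim is an employment claim, not a consumer claim. Condition met.
  (c) The claim does not concern real property. The proviso offers no rescue either, since no defendant resides in Orinmarsh (they reside in Cormont, Brywick). Not satisfied.
  (d) The plaintiff resides in Wynport, which is not Orinmarsh, so one alternative holds. The exception is not triggered, since no defendant resides in Orinmarsh (they reside in Cormont, Brywick). Satisfied.
  → The court lacks jurisdiction.
The Circuit Court of Yardale:
  (a) The claim is an employment claim — that alternative is enough. Satisfied.
  (b) Galloway Fabrication has its principal place of business in Cormont — that alternative is enough. Condition met.
  (c) The corporate defendant(s) are organised in Wynport, not Yardale. But the amount in controversy is USD 24,900, which meets the USD 5,000 floor, and the 'unless' clause therefore excuses the requirement. Met.
  (d) The claim is an employment claim, not a tort claim. Condition met.
  → The court has jurisdiction.
The Cormont Court of Common Pleas:
  (a) The amount in controversy is 24,900 dollars, which meets the USD 22,000 floor, which satisfies one of the alternatives. Satisfied.
  (b) The claim is an employment claim, not a contract claim, which satisfies one of the alternatives. Satisfied.
  (c) Galloway Fabrication has its principal place of business in Cormont. Satisfied.
  (d) The contract was executed in Yardale, not Cormont. But Galloway Fabrication resides in Cormont, and the 'unless' clause therefore excuses the requirement. Condition met.
  → Every requirement is satisfied — jurisdiction.
Courts with jurisdiction: the Provincial Court of Brywick, the Circuit Court of Yardale, the Cormont Court of Common Pleas — 3 in total.

3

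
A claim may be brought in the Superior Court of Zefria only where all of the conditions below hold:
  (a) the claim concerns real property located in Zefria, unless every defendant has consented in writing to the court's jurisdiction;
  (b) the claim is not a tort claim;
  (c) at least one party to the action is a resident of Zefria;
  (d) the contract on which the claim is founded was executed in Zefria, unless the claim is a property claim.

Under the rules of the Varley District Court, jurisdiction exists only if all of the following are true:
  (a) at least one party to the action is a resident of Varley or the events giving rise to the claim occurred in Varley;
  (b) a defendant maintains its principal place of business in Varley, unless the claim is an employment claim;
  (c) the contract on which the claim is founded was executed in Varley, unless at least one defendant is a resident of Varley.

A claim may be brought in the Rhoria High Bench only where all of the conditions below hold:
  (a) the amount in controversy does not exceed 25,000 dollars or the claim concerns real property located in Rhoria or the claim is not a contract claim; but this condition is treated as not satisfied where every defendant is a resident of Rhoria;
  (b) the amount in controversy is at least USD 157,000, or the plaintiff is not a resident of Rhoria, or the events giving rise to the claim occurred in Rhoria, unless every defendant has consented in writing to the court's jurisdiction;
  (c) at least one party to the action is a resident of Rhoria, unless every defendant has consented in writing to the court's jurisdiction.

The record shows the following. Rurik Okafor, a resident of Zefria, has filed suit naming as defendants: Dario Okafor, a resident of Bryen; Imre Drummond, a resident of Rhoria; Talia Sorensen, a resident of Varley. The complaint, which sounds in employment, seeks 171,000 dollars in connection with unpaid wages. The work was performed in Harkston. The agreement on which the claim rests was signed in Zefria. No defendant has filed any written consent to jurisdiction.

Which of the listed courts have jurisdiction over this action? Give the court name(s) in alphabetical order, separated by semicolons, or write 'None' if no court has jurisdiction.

The Superior Court of Zefria:
  (a) The claim does not concern real property. And no such written consent has been filed, so the proviso does not save it. Condition not met.
  (b) The claim is an employment claim, not a tort claim. Satisfied.
  (c) Rurik Okafor resides in Zefria. Met.
  (d) The contract was executed in Zefria. Condition met.
  → Not every requirement is met — no jurisdiction.
The Varley District Court:
  (a) Talia Sorensen resides in Varley, so one alternative holds. Satisfied.
  (b) No defendant is a corporation. The proviso rescues it, though: the claim is an employment claim. Met.
  (c) The contract was executed in Zefria, not Varley. However, Talia Sorensen resides in Varley, so the 'unless' proviso supplies this condition. Satisfied.
  → Every requirement is satisfied — jurisdiction.
The Rhoria High Bench:
  (a) The claim is an employment claim, not a contract claim, which satisfies one of the alternatives. The exception is not triggered, since the defendants reside as follows — Dario Okafor in Bryen, Imre Drummond in Rhoria, Talia Sorensen in Varley — not all in Rhoria. Condition met.
  (b) The amount in controversy is 171,000 dollars, which meets the 157,000 dollars floor, which satisfies one of the alternatives. Met.
  (c) Imre Drummond resides in Rhoria. Condition met.
  → All conditions met; jurisdiction exists.

the Rhoria High Bench; the Varley District Court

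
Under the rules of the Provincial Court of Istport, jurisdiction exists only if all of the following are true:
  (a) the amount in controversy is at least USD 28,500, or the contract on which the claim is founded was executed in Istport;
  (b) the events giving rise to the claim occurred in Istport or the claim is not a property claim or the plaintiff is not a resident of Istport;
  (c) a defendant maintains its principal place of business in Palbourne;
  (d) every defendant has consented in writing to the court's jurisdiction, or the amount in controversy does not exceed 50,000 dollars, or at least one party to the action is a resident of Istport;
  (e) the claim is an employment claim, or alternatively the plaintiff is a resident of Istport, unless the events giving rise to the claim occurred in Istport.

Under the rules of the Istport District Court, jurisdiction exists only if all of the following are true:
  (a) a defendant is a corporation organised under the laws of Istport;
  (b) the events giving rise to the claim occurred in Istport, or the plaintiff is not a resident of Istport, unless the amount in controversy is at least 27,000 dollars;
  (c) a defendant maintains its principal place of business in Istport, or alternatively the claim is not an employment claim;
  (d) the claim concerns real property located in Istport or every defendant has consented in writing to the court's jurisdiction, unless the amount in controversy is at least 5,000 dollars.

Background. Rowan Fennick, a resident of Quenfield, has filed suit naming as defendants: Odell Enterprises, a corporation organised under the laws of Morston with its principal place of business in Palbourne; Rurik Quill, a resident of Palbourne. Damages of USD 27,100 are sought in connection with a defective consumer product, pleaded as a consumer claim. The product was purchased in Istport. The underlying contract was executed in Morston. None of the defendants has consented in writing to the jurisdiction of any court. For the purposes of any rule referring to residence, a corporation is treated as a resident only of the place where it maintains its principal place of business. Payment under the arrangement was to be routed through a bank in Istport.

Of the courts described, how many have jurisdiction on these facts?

0

The Provincial Court of Istport:
  (a) The amount in controversy is 27,100 dollars, below the $28,500 floor; the contract was executed in Morston, not Istport — no alternative holds. Not satisfied.
  (b) The operative events occurred in Istport, so one alternative holds. Met.
  (c) Odell Enterprises has its principal place of business in Palbourne. Met.
  (d) The amount in controversy is 27,100 dollars, within the $50,000 ceiling, which satisfies one of the alternatives. Met.
  (e) The claim is a consumer claim, not an employment claim; the plaintiff resides in Quenfield, not Istport — every alternative fails. However, the operative events occurred in Istport, so the 'unless' proviso supplies this condition. Satisfied.
  → No jurisdiction.
The Istport District Court:
  (a) The corporate defendant(s) are organised in Morston, not Istport. Not satisfied.
  (b) The operative events occurred in Istport, so one alternative holds. Satisfied.
  (c) The claim is a consumer claim, not an employment claim, which satisfies one of the alternatives. Satisfied.
  (d) The claim does not concern real property; no such written consent has been filed — none of the alternatives is met. The proviso rescues it, though: the amount in controversy is $27,100, which meets the 5,000 dollars floor. Met.
  → At least one condition fails; no jurisdiction.
No court satisfies all of its conditions.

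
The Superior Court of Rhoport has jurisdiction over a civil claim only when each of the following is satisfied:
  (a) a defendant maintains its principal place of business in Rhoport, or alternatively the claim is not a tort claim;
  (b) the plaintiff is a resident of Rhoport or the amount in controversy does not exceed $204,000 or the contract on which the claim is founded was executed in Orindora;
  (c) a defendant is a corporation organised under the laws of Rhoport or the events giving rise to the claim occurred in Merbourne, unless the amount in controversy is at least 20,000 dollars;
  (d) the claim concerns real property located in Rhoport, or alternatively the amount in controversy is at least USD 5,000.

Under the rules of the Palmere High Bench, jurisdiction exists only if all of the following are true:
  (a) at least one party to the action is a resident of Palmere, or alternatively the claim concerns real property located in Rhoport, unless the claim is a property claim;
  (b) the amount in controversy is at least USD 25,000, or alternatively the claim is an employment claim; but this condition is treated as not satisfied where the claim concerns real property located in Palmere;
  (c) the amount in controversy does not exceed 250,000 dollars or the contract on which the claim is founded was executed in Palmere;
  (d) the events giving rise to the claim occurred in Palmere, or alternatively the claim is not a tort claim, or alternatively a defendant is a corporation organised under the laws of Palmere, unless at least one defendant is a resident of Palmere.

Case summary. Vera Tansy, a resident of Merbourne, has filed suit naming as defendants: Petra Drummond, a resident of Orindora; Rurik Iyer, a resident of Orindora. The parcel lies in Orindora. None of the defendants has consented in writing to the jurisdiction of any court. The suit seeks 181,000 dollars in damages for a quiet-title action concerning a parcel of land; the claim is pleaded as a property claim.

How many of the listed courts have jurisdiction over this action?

2

The Superior Court of Rhoport:
  (a) The claim is a property claim, not a tort claim, so one alternative holds. Satisfied.
  (b) The amount in controversy is $181,000, within the 204,000 dollars ceiling, so this disjunct is met. Condition met.
  (c) No defendant is a corporation; the operative events occurred in Orindora, not Merbourne — every alternative fails. The proviso rescues it, though: the amount in controversy is $181,000, which meets the 20,000 dollars floor. Satisfied.
  (d) The amount in controversy is $181,000, which meets the 5,000 dollars floor, so one alternative holds. Condition met.
  → All conditions met; jurisdiction exists.
The Palmere High Bench:
  (a) No party resides in Palmere; the property lies in Orindora, not Rhoport — none of the alternatives is met. However, the claim is a property claim, so the 'unless' proviso supplies this condition. Satisfied.
  (b) The amount in controversy is $181,000, which meets the 25,000 dollars floor, so this disjunct is met. And the carve-out is inapplicable — the property lies in Orindora, not Palmere. Satisfied.
  (c) The amount in controversy is USD 181,000, within the $250,000 ceiling, so one alternative holds. Satisfied.
  (d) The claim is a property claim, not a tort claim, so this disjunct is met. Satisfied.
  → Every requirement is satisfied — jurisdiction.
Courts with jurisdiction: the Superior Court of Rhoport, the Palmere High Bench — 2 in total.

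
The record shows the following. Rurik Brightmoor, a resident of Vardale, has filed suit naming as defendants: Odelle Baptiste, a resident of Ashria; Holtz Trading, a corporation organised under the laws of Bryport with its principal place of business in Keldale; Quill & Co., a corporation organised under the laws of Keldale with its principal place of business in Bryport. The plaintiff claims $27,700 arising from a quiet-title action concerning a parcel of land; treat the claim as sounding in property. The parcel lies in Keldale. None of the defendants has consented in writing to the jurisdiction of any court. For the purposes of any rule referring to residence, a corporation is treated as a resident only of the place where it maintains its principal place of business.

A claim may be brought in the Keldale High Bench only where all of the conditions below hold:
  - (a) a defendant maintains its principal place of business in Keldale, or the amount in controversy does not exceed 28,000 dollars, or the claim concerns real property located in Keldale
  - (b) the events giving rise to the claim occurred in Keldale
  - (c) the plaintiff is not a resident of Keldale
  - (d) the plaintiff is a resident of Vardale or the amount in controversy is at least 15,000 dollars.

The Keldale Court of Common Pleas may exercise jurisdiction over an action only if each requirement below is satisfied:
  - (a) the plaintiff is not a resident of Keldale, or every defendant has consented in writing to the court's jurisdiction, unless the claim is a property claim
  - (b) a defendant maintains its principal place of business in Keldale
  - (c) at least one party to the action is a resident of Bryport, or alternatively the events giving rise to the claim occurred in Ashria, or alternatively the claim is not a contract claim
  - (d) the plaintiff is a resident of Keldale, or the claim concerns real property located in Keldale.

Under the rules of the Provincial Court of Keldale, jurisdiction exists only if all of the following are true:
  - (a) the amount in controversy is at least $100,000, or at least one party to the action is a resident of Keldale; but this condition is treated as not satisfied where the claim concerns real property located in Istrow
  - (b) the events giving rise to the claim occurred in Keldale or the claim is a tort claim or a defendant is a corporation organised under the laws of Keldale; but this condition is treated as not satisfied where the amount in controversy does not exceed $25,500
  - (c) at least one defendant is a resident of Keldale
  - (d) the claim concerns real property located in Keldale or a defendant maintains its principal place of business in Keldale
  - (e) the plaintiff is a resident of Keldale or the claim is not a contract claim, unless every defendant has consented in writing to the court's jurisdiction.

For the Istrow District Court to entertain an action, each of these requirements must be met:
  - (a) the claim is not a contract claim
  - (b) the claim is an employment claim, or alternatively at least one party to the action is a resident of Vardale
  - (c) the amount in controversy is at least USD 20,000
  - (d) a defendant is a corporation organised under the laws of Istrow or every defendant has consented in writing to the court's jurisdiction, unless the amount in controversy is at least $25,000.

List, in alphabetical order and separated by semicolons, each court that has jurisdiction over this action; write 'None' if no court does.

The Keldale High Bench:
  (a) Holtz Trading has its principal place of business in Keldale, which satisfies one of the alternatives. Condition met.
  (b) The operative events occurred in Keldale. Condition met.
  (c) The plaintiff resides in Vardale, which is not Keldale. Satisfied.
  (d) The plaintiff resides in Vardale, so one alternative holds. Condition met.
  → The court has jurisdiction.
The Keldale Court of Common Pleas:
  (a) The plaintiff resides in Vardale, which is not Keldale, so this disjunct is met. Met.
  (b) Holtz Trading has its principal place of business in Keldale. Satisfied.
  (c) Quill & Co. resides in Bryport, which satisfies one of the alternatives. Met.
  (d) The property lies in Keldale, so one alternative holds. Condition met.
  → The court has jurisdiction.
The Provincial Court of Keldale:
  (a) Holtz Trading resides in Keldale, so one alternative holds. And the carve-out is inapplicable — the property lies in Keldale, not Istrow. Met.
  (b) The operative events occurred in Keldale, which satisfies one of the alternatives. The exception is not triggered, since the amount in controversy is 27,700 dollars, above the $25,500 ceiling. Met.
  (c) Holtz Trading resides in Keldale. Met.
  (d) The property lies in Keldale, so this disjunct is met. Satisfied.
  (e) The claim is a property claim, not a contract claim — that alternative is enough. Condition met.
  → Jurisdiction lies.
The Istrow District Court:
  (a) The claim is a property claim, not a contract claim. Met.
  (b) Rurik Brightmoor resides in Vardale, which satisfies one of the alternatives. Condition met.
  (c) The amount in controversy is 27,700 dollars, which meets the 20,000 dollars floor. Condition met.
  (d) The corporate defendant(s) are organised in Bryport, Keldale, not Istrow; no such written consent has been filed — every alternative fails. The proviso rescues it, though: the amount in controversy is 27,700 dollars, which meets the $25,000 floor. Satisfied.
  → Jurisdiction lies.

the Istrow District Court; the Keldale Court of Common Pleas; the Keldale High Bench; the Provincial Court of Keldale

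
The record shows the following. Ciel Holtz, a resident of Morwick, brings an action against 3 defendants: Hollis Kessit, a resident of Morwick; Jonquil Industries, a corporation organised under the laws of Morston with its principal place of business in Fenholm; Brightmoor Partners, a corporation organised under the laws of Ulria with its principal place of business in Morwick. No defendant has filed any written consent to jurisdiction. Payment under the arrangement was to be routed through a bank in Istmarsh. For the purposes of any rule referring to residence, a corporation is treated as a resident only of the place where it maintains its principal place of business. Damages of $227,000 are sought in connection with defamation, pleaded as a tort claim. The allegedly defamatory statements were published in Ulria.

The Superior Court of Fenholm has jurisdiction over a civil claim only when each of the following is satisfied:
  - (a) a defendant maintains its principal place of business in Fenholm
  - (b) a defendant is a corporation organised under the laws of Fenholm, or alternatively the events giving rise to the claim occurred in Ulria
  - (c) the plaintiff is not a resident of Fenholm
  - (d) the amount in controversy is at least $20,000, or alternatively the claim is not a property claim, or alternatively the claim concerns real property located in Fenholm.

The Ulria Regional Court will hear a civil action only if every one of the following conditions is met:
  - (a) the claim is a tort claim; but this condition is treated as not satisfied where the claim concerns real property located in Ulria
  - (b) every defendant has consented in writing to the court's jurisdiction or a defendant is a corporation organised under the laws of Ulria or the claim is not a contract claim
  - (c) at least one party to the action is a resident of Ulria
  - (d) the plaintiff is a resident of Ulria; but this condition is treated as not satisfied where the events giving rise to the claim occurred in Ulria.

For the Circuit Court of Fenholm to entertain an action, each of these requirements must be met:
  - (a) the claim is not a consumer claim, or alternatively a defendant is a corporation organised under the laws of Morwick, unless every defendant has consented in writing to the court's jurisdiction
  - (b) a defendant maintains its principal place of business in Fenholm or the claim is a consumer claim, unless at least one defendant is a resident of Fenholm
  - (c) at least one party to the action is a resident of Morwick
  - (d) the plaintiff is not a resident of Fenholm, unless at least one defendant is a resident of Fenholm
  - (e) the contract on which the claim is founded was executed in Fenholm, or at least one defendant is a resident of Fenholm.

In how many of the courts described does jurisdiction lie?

2

The Superior Court of Fenholm:
  (a) Jonquil Industries has its principal place of business in Fenholm. Condition met.
  (b) The operative events occurred in Ulria — that alternative is enough. Met.
  (c) The plaintiff resides in Morwick, which is not Fenholm. Met.
  (d) The amount in controversy is 227,000 dollars, which meets the 20,000 dollars floor, so this disjunct is met. Condition met.
  → All conditions met; jurisdiction exists.
The Ulria Regional Court:
  (a) The claim is a tort claim. The exception is not triggered, since the claim does not concern real property. Condition met.
  (b) Brightmoor Partners is organised under the laws of Ulria, which satisfies one of the alternatives. Satisfied.
  (c) No party resides in Ulria. Not satisfied.
  (d) The plaintiff resides in Morwick, not Ulria. Fails.
  → At least one condition fails; no jurisdiction.
The Circuit Court of Fenholm:
  (a) The claim is a tort claim, not a consumer claim, so this disjunct is met. Met.
  (b) Jonquil Industries has its principal place of business in Fenholm, so one alternative holds. Met.
  (c) Ciel Holtz resides in Morwick. Condition met.
  (d) The plaintiff resides in Morwick, which is not Fenholm. Condition met.
  (e) Jonquil Industries resides in Fenholm, so this disjunct is met. Met.
  → Jurisdiction lies.
Courts with jurisdiction: the Superior Court of Fenholm, the Circuit Court of Fenholm — 2 in total.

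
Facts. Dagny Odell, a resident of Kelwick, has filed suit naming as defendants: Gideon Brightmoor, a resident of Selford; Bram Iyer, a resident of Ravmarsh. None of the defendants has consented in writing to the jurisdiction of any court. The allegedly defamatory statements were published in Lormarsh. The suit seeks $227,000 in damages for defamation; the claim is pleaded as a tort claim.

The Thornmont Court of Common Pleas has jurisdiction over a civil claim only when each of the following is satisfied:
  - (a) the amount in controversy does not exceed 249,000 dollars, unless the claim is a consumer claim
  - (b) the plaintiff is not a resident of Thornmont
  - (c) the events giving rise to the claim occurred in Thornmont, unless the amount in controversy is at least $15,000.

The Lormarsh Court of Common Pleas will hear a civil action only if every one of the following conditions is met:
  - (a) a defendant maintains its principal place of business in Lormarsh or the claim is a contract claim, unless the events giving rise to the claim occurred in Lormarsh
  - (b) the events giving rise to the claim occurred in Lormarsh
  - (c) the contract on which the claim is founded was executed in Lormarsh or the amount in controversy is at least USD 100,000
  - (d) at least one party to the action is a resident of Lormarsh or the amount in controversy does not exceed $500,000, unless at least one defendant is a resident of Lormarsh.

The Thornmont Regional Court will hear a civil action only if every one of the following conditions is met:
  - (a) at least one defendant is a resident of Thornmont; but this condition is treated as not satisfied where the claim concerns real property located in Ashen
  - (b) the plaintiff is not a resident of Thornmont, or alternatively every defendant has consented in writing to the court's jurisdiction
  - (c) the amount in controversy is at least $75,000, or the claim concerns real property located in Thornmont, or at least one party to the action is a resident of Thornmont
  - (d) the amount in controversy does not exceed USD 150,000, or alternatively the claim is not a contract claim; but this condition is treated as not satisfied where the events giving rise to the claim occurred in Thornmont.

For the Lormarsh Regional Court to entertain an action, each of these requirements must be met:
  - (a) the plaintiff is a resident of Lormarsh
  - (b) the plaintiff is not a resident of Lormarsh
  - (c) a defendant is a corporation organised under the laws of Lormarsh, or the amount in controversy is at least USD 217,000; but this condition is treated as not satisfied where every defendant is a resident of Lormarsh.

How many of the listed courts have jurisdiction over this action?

2

The Thornmont Court of Common Pleas:
  (a) The amount in controversy is 227,000 dollars, within the USD 249,000 ceiling. Met.
  (b) The plaintiff resides in Kelwick, which is not Thornmont. Satisfied.
  (c) The operative events occurred in Lormarsh, not Thornmont. But the amount in controversy is USD 227,000, which meets the 15,000 dollars floor, and the 'unless' clause therefore excuses the requirement. Satisfied.
  → Every requirement is satisfied — jurisdiction.
The Lormarsh Court of Common Pleas:
  (a) No defendant is a corporation; the claim is a tort claim, not a contract claim — every alternative fails. However, the operative events occurred in Lormarsh, so the 'unless' proviso supplies this condition. Condition met.
  (b) The operative events occurred in Lormarsh. Condition met.
  (c) The amount in controversy is USD 227,000, which meets the 100,000 dollars floor — that alternative is enough. Satisfied.
  (d) The amount in controversy is USD 227,000, within the 500,000 dollars ceiling, which satisfies one of the alternatives. Met.
  → Every requirement is satisfied — jurisdiction.
The Thornmont Regional Court:
  (a) No defendant resides in Thornmont (they reside in Selford, Ravmarsh). Not satisfied.
  (b) The plaintiff resides in Kelwick, which is not Thornmont — that alternative is enough. Condition met.
  (c) The amount in controversy is $227,000, which meets the 75,000 dollars floor, so this disjunct is met. Satisfied.
  (d) The claim is a tort claim, not a contract claim, so this disjunct is met. The carve-out does not apply: the operative events occurred in Lormarsh, not Thornmont. Met.
  → At least one condition fails; no jurisdiction.
The Lormarsh Regional Court:
  (a) The plaintiff resides in Kelwick, not Lormarsh. Not satisfied.
  (b) The plaintiff resides in Kelwick, which is not Lormarsh. Condition met.
  (c) The amount in controversy is USD 227,000, which meets the 217,000 dollars floor, which satisfies one of the alternatives. And the carve-out is inapplicable — the defendants reside as follows — Gideon Brightmoor in Selford, Bram Iyer in Ravmarsh — not all in Lormarsh. Condition met.
  → The court lacks jurisdiction.
Courts with jurisdiction: the Thornmont Court of Common Pleas, the Lormarsh Court of Common Pleas — 2 in total.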